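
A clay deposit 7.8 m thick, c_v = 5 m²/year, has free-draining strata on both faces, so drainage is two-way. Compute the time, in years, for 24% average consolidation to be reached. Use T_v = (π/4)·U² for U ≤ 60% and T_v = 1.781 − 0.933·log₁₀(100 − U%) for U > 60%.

Drainage path length: H_d = H/2 = 3.9 m (double drainage).
U ≤ 60%: T_v = (π/4)·U² = (π/4)×0.24² = 0.045239.
t = T_v·H_d²/c_v = 0.045239×3.9²/5 = 0.1376 years.

t ≈ 0.138 years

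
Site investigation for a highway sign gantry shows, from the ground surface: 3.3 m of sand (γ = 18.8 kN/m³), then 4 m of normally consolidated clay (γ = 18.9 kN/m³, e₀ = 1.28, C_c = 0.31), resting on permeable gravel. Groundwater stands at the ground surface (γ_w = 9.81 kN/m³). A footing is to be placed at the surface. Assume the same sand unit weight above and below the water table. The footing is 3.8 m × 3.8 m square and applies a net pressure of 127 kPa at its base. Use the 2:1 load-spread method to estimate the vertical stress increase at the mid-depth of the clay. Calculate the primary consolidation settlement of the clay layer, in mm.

S_c ≈ 89.8 mm

Mid-depth of clay below the ground surface: z = 3.3 + 4/2 = 5.3 m.
Total vertical stress at mid-clay: σ_v = 18.8×3.3 + 18.9×2 = 99.84 kPa.
Pore pressure: u = 9.81×(5.3 − 0) = 51.993 kPa.
Initial effective stress: σ'_0 = σ_v − u = 99.84 − 51.993 = 47.847 kPa.
Stress increase at mid-clay by the 2:1 spreading method:
Δσ = qBL/((B+z)(L+z)) = 127×3.8×3.8/((3.8+5.3)(3.8+5.3)) = 22.146 kPa
Final effective stress: σ'_f = σ'_0 + Δσ = 47.847 + 22.146 = 69.993 kPa.
Normally consolidated clay, so the full stress increment lies on the virgin compression line:
S_c = C_c·H/(1+e₀)·log₁₀(σ'_f/σ'_0) = 0.31×4/(1+1.28)×log₁₀(69.993/47.847)
    = 0.54386 × 0.1652 = 0.08985 m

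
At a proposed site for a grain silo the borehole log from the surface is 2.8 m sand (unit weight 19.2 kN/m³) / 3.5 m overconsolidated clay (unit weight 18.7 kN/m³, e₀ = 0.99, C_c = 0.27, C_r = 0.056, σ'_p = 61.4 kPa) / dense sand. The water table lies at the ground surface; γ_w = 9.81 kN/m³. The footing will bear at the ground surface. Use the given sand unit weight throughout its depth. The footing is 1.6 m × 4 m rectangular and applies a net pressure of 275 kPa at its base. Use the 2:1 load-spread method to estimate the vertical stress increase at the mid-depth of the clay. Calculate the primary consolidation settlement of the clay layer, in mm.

Mid-depth of clay below the ground surface: z = 2.8 + 3.5/2 = 4.55 m.
Total vertical stress at mid-clay: σ_v = 19.2×2.8 + 18.7×1.75 = 86.485 kPa.
Pore pressure: u = 9.81×(4.55 − 0) = 44.636 kPa.
Initial effective stress: σ'_0 = σ_v − u = 86.485 − 44.636 = 41.849 kPa.
Stress increase at mid-clay by the 2:1 spreading method:
Δσ = qBL/((B+z)(L+z)) = 275×1.6×4/((1.6+4.55)(4+4.55)) = 33.471 kPa
Final effective stress: σ'_f = 41.849 + 33.471 = 75.32 kPa.
σ'_f = 75.32 > σ'_p = 61.4 kPa, so the stress path crosses the preconsolidation pressure — recompression up to σ'_p, then virgin compression beyond:
S_c = H/(1+e₀)·[C_r·log₁₀(σ'_p/σ'_0) + C_c·log₁₀(σ'_f/σ'_p)]
    = 3.5/1.99 × [0.056×log₁₀(61.4/41.849) + 0.27×log₁₀(75.32/61.4)]
    = 1.7588 × [0.0093231 + 0.02396] = 0.05854 m

S_c ≈ 58.5 mm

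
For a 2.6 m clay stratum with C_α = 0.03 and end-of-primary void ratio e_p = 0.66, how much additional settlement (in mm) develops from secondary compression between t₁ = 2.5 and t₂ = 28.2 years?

S_s ≈ 49.4 mm

Secondary compression: S_s = C_α·H/(1+e_p)·log₁₀(t₂/t₁)
S_s = 0.03×2.6/(1+0.66)×log₁₀(28.2/2.5)
    = 0.04699 × 1.052 = 0.04945 m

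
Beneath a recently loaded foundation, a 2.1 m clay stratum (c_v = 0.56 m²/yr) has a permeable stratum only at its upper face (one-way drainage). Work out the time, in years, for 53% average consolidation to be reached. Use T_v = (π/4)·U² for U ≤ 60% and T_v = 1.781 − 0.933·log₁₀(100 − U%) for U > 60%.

t ≈ 1.74 years

Drainage path length: H_d = H = 2.1 m (single drainage).
U ≤ 60%: T_v = (π/4)·U² = (π/4)×0.53² = 0.22062.
t = T_v·H_d²/c_v = 0.22062×2.1²/0.56 = 1.737 years.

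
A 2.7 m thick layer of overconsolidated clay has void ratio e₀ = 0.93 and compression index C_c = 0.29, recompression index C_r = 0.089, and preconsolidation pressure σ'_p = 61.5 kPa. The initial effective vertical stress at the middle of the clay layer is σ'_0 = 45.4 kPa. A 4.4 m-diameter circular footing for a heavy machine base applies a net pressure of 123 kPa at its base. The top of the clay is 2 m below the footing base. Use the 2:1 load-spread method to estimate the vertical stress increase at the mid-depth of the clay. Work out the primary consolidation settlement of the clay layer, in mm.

S_c ≈ 73.5 mm

Mid-depth of clay below the footing base: z = 2 + 2.7/2 = 3.35 m.
Stress increase at mid-clay by the 2:1 spreading method:
Δσ ≈ qD²/(D+z)² = 123×4.4²/(4.4+3.35)² = 39.647 kPa
Final effective stress: σ'_f = 45.4 + 39.647 = 85.047 kPa.
σ'_f = 85.047 > σ'_p = 61.5 kPa, so the stress path crosses the preconsolidation pressure — recompression up to σ'_p, then virgin compression beyond:
S_c = H/(1+e₀)·[C_r·log₁₀(σ'_p/σ'_0) + C_c·log₁₀(σ'_f/σ'_p)]
    = 2.7/1.93 × [0.089×log₁₀(61.5/45.4) + 0.29×log₁₀(85.047/61.5)]
    = 1.399 × [0.011732 + 0.040827] = 0.07353 m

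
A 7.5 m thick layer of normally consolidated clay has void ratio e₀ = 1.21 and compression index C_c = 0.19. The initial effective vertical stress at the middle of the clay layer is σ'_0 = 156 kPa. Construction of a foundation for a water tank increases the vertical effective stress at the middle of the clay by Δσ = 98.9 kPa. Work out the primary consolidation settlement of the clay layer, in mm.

S_c ≈ 138 mm

Final effective stress: σ'_f = σ'_0 + Δσ = 156 + 98.9 = 254.9 kPa.
Normally consolidated clay, so the full stress increment lies on the virgin compression line:
S_c = C_c·H/(1+e₀)·log₁₀(σ'_f/σ'_0) = 0.19×7.5/(1+1.21)×log₁₀(254.9/156)
    = 0.6448 × 0.21325 = 0.1375 m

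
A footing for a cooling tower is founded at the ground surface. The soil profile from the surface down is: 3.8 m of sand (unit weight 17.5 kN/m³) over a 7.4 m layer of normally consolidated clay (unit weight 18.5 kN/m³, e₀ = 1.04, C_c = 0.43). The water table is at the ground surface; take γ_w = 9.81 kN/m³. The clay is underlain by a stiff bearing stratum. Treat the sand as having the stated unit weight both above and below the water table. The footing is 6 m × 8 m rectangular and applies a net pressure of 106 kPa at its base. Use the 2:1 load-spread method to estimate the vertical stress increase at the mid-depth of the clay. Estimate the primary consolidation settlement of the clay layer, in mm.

S_c ≈ 226 mm

Mid-depth of clay below the ground surface: z = 3.8 + 7.4/2 = 7.5 m.
Total vertical stress at mid-clay: σ_v = 17.5×3.8 + 18.5×3.7 = 134.95 kPa.
Pore pressure: u = 9.81×(7.5 − 0) = 73.575 kPa.
Initial effective stress: σ'_0 = σ_v − u = 134.95 − 73.575 = 61.375 kPa.
Stress increase at mid-clay by the 2:1 spreading method:
Δσ = qBL/((B+z)(L+z)) = 106×6×8/((6+7.5)(8+7.5)) = 24.315 kPa
Final effective stress: σ'_f = σ'_0 + Δσ = 61.375 + 24.315 = 85.69 kPa.
Normally consolidated clay, so the full stress increment lies on the virgin compression line:
S_c = C_c·H/(1+e₀)·log₁₀(σ'_f/σ'_0) = 0.43×7.4/(1+1.04)×log₁₀(85.69/61.375)
    = 1.5598 × 0.14494 = 0.2261 m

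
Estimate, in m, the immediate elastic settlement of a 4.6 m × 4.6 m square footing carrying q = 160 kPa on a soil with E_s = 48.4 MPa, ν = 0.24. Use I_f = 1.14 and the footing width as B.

Immediate (elastic) settlement: S_e = q·B·(1−ν²)/E_s · I_f.
E_s = 48.4 MPa = 48400 kPa.
S_e = 160 × 4.6 × (1 − 0.24²) / 48400 × 1.14
    = 160 × 4.6 × 0.9424 / 48400 × 1.14
    = 0.01634 m

S_e ≈ 0.0163 m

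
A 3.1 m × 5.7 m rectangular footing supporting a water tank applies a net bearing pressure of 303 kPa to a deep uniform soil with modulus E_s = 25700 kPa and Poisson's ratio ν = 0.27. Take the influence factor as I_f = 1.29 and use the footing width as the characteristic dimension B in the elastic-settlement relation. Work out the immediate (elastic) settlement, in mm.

Immediate (elastic) settlement: S_e = q·B·(1−ν²)/E_s · I_f.
S_e = 303 × 3.1 × (1 − 0.27²) / 25700 × 1.29
    = 303 × 3.1 × 0.9271 / 25700 × 1.29
    = 0.04371 m = 43.71 mm

S_e ≈ 43.7 mm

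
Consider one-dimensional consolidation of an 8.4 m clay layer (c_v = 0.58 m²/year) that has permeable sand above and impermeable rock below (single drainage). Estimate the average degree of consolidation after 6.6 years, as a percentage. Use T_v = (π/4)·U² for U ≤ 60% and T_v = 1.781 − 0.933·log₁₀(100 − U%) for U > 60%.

U ≈ 26.3 %

Drainage path length: H_d = H = 8.4 m (single drainage).
T_v = c_v·t/H_d² = 0.58×6.6/8.4² = 0.054252.
T_v = 0.054252 corresponds to the U ≤ 60% branch:
U = √(4T_v/π) = 0.2628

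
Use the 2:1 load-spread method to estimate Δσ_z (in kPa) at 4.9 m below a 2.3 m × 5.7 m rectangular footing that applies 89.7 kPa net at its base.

Δσ_z ≈ 15.4 kPa

By the 2:1 method the load spreads at 1 horizontal : 2 vertical, so at depth z the loaded area has grown by z in each plan dimension:
Δσ = qBL/((B+z)(L+z)) = 89.7×2.3×5.7/((2.3+4.9)(5.7+4.9)) = 15.408 kPa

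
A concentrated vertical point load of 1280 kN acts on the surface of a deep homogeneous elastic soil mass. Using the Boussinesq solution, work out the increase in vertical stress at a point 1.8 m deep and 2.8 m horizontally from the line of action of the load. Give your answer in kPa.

Δσ_z ≈ 8.72 kPa

Boussinesq vertical stress below a point load on an elastic half-space:
Δσ_z = 3P/(2πz²) · [1 + (r/z)²]^(−5/2)
r/z = 2.8/1.8 = 1.5556; [1+(r/z)²]^(−5/2) = 0.046239.
Δσ_z = 3×1280/(2π×1.8²) × 0.046239 = 188.63 × 0.046239 = 8.722 kPa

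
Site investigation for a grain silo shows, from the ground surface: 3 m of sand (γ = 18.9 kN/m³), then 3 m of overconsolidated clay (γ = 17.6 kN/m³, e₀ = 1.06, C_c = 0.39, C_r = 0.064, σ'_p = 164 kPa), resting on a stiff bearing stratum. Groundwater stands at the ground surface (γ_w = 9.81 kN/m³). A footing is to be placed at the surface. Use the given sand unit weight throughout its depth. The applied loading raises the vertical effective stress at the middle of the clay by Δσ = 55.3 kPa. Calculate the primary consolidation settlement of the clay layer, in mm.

S_c ≈ 35.8 mm

Mid-depth of clay below the ground surface: z = 3 + 3/2 = 4.5 m.
Total vertical stress at mid-clay: σ_v = 18.9×3 + 17.6×1.5 = 83.1 kPa.
Pore pressure: u = 9.81×(4.5 − 0) = 44.145 kPa.
Initial effective stress: σ'_0 = σ_v − u = 83.1 − 44.145 = 38.955 kPa.
Final effective stress: σ'_f = 38.955 + 55.3 = 94.255 kPa.
σ'_f = 94.255 ≤ σ'_p = 164 kPa, so the clay remains overconsolidated and only the recompression index applies:
S_c = C_r·H/(1+e₀)·log₁₀(σ'_f/σ'_0) = 0.064×3/2.06×log₁₀(94.255/38.955)
    = 0.093203 × 0.38374 = 0.03577 m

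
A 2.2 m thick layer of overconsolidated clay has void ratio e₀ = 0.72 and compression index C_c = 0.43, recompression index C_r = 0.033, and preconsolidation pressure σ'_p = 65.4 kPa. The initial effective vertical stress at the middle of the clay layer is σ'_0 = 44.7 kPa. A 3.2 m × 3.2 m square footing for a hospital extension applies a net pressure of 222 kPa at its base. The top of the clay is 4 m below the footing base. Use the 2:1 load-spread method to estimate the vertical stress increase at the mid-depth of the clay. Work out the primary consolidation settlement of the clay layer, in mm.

Mid-depth of clay below the footing base: z = 4 + 2.2/2 = 5.1 m.
Stress increase at mid-clay by the 2:1 spreading method:
Δσ = qBL/((B+z)(L+z)) = 222×3.2×3.2/((3.2+5.1)(3.2+5.1)) = 32.999 kPa
Final effective stress: σ'_f = 44.7 + 32.999 = 77.699 kPa.
σ'_f = 77.699 > σ'_p = 65.4 kPa, so the stress path crosses the preconsolidation pressure — recompression up to σ'_p, then virgin compression beyond:
S_c = H/(1+e₀)·[C_r·log₁₀(σ'_p/σ'_0) + C_c·log₁₀(σ'_f/σ'_p)]
    = 2.2/1.72 × [0.033×log₁₀(65.4/44.7) + 0.43×log₁₀(77.699/65.4)]
    = 1.2791 × [0.0054539 + 0.03218] = 0.04814 m

S_c ≈ 48.1 mm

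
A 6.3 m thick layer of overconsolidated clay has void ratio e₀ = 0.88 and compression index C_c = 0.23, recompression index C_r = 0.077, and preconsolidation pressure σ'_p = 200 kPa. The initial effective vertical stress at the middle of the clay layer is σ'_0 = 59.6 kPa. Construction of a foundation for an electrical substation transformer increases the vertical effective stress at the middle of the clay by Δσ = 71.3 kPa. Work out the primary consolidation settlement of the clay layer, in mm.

Final effective stress: σ'_f = 59.6 + 71.3 = 130.9 kPa.
σ'_f = 130.9 ≤ σ'_p = 200 kPa, so the clay remains overconsolidated and only the recompression index applies:
S_c = C_r·H/(1+e₀)·log₁₀(σ'_f/σ'_0) = 0.077×6.3/1.88×log₁₀(130.9/59.6)
    = 0.25803 × 0.34169 = 0.08817 m

S_c ≈ 88.2 mm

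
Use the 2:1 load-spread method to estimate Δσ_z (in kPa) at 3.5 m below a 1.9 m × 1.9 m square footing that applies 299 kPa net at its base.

By the 2:1 method the load spreads at 1 horizontal : 2 vertical, so at depth z the loaded area has grown by z in each plan dimension:
Δσ = qBL/((B+z)(L+z)) = 299×1.9×1.9/((1.9+3.5)(1.9+3.5)) = 37.016 kPa

Δσ_z ≈ 37 kPa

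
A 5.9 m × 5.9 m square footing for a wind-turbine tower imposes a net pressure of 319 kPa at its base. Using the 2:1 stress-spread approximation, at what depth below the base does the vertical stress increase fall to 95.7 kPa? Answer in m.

2:1 spreading — at depth z the loaded area has grown by z in each plan dimension:
qB²/(B+z)² = Δσ_z ⇒ z = B(√(q/Δσ_z) − 1) = 5.9×(√(319/95.7) − 1) = 4.872 m

z ≈ 4.87 m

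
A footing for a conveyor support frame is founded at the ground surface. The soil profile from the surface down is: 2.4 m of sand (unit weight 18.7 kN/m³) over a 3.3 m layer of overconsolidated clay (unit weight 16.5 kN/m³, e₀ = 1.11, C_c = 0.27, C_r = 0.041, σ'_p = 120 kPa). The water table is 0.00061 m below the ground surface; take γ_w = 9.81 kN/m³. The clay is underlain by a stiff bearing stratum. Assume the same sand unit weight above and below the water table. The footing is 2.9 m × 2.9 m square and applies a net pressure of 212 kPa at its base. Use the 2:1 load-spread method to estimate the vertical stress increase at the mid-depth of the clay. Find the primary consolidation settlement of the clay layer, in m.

S_c ≈ 0.0212 m

Mid-depth of clay below the ground surface: z = 2.4 + 3.3/2 = 4.05 m.
Total vertical stress at mid-clay: σ_v = 18.7×2.4 + 16.5×1.65 = 72.105 kPa.
Pore pressure: u = 9.81×(4.05 − 0.00061) = 39.721 kPa.
Initial effective stress: σ'_0 = σ_v − u = 72.105 − 39.721 = 32.384 kPa.
Stress increase at mid-clay by the 2:1 spreading method:
Δσ = qBL/((B+z)(L+z)) = 212×2.9×2.9/((2.9+4.05)(2.9+4.05)) = 36.912 kPa
Final effective stress: σ'_f = 32.384 + 36.912 = 69.296 kPa.
σ'_f = 69.296 ≤ σ'_p = 120 kPa, so the clay remains overconsolidated and only the recompression index applies:
S_c = C_r·H/(1+e₀)·log₁₀(σ'_f/σ'_0) = 0.041×3.3/2.11×log₁₀(69.296/32.384)
    = 0.064124 × 0.33038 = 0.02119 m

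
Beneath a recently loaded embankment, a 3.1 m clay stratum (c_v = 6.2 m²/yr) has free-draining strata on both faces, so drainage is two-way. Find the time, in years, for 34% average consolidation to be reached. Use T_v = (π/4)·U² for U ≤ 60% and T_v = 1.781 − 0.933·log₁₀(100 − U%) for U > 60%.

t ≈ 0.0352 years

Drainage path length: H_d = H/2 = 1.55 m (double drainage).
U ≤ 60%: T_v = (π/4)·U² = (π/4)×0.34² = 0.090792.
t = T_v·H_d²/c_v = 0.090792×1.55²/6.2 = 0.03518 years.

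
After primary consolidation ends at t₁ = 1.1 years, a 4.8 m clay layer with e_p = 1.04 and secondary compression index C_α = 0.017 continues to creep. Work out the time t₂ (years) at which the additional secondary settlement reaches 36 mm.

t₂ ≈ 8.74 years

S_s = C_α·H/(1+e_p)·log₁₀(t₂/t₁) ⇒ log₁₀(t₂/t₁) = S_s·(1+e_p)/(C_α·H).
log₁₀(t₂/t₁) = 0.036 × (1+1.04) / (0.017×4.8) = 0.9
t₂ = t₁ × 10^0.9 = 1.1 × 7.943 = 8.738 years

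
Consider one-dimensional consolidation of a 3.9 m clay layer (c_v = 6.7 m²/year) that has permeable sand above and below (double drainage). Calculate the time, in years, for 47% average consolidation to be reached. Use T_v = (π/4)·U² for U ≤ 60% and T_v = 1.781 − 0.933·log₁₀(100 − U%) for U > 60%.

t ≈ 0.0985 years

Drainage path length: H_d = H/2 = 1.95 m (double drainage).
U ≤ 60%: T_v = (π/4)·U² = (π/4)×0.47² = 0.17349.
t = T_v·H_d²/c_v = 0.17349×1.95²/6.7 = 0.09846 years.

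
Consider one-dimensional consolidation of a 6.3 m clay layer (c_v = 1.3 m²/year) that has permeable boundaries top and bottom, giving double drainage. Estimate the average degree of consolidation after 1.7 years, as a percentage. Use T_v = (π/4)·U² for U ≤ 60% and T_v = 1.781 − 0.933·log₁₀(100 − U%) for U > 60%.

Drainage path length: H_d = H/2 = 3.15 m (double drainage).
T_v = c_v·t/H_d² = 1.3×1.7/3.15² = 0.22273.
T_v = 0.22273 corresponds to the U ≤ 60% branch:
U = √(4T_v/π) = 0.5325

U ≈ 53.3 %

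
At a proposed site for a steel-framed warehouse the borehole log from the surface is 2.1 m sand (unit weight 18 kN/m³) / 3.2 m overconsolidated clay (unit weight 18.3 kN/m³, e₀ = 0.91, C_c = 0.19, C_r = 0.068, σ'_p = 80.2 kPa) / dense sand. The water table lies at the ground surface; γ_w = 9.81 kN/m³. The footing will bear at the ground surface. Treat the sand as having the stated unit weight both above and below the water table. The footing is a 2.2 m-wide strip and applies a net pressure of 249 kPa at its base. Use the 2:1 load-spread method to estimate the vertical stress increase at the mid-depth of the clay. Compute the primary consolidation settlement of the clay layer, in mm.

S_c ≈ 107 mm

Mid-depth of clay below the ground surface: z = 2.1 + 3.2/2 = 3.7 m.
Total vertical stress at mid-clay: σ_v = 18×2.1 + 18.3×1.6 = 67.08 kPa.
Pore pressure: u = 9.81×(3.7 − 0) = 36.297 kPa.
Initial effective stress: σ'_0 = σ_v − u = 67.08 − 36.297 = 30.783 kPa.
Stress increase at mid-clay by the 2:1 spreading method:
Δσ = qB/(B+z) = 249×2.2/(2.2+3.7) = 92.847 kPa
Final effective stress: σ'_f = 30.783 + 92.847 = 123.63 kPa.
σ'_f = 123.63 > σ'_p = 80.2 kPa, so the stress path crosses the preconsolidation pressure — recompression up to σ'_p, then virgin compression beyond:
S_c = H/(1+e₀)·[C_r·log₁₀(σ'_p/σ'_0) + C_c·log₁₀(σ'_f/σ'_p)]
    = 3.2/1.91 × [0.068×log₁₀(80.2/30.783) + 0.19×log₁₀(123.63/80.2)]
    = 1.6754 × [0.028279 + 0.03571] = 0.1072 m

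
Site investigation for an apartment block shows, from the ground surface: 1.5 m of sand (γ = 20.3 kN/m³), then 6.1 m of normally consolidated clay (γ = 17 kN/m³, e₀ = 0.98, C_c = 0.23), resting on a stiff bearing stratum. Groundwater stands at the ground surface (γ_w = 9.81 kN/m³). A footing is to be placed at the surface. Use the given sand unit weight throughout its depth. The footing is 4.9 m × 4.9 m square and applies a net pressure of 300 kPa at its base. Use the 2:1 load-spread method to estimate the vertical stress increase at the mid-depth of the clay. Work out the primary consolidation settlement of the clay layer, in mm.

Mid-depth of clay below the ground surface: z = 1.5 + 6.1/2 = 4.55 m.
Total vertical stress at mid-clay: σ_v = 20.3×1.5 + 17×3.05 = 82.3 kPa.
Pore pressure: u = 9.81×(4.55 − 0) = 44.636 kPa.
Initial effective stress: σ'_0 = σ_v − u = 82.3 − 44.636 = 37.664 kPa.
Stress increase at mid-clay by the 2:1 spreading method:
Δσ = qBL/((B+z)(L+z)) = 300×4.9×4.9/((4.9+4.55)(4.9+4.55)) = 80.658 kPa
Final effective stress: σ'_f = σ'_0 + Δσ = 37.664 + 80.658 = 118.32 kPa.
Normally consolidated clay, so the full stress increment lies on the virgin compression line:
S_c = C_c·H/(1+e₀)·log₁₀(σ'_f/σ'_0) = 0.23×6.1/(1+0.98)×log₁₀(118.32/37.664)
    = 0.70859 × 0.49713 = 0.3523 m

S_c ≈ 352 mm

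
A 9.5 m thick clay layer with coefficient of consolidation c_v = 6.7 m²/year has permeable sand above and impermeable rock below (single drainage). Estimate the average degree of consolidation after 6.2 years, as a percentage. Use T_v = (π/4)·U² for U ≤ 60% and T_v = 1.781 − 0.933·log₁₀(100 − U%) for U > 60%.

Drainage path length: H_d = H = 9.5 m (single drainage).
T_v = c_v·t/H_d² = 6.7×6.2/9.5² = 0.46028.
T_v = 0.46028 corresponds to the U > 60% branch:
U = 1 − 10^((1.781 − T_v)/0.933)/100 = 0.7396

U ≈ 74 %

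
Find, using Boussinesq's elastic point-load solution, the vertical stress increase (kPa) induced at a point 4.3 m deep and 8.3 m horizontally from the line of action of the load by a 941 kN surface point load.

Δσ_z ≈ 0.5 kPa

Boussinesq vertical stress below a point load on an elastic half-space:
Δσ_z = 3P/(2πz²) · [1 + (r/z)²]^(−5/2)
r/z = 8.3/4.3 = 1.9302; [1+(r/z)²]^(−5/2) = 0.020597.
Δσ_z = 3×941/(2π×4.3²) × 0.020597 = 24.299 × 0.020597 = 0.5005 kPa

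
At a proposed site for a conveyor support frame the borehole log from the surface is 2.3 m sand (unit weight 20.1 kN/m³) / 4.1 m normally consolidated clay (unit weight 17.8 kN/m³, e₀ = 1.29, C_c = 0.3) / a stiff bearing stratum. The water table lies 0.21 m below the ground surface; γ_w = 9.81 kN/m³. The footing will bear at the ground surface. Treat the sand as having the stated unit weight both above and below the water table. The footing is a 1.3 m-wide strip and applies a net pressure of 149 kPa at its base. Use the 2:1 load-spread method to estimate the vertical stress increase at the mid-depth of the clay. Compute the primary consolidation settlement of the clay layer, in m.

S_c ≈ 0.139 m

Mid-depth of clay below the ground surface: z = 2.3 + 4.1/2 = 4.35 m.
Total vertical stress at mid-clay: σ_v = 20.1×2.3 + 17.8×2.05 = 82.72 kPa.
Pore pressure: u = 9.81×(4.35 − 0.21) = 40.613 kPa.
Initial effective stress: σ'_0 = σ_v − u = 82.72 − 40.613 = 42.107 kPa.
Stress increase at mid-clay by the 2:1 spreading method:
Δσ = qB/(B+z) = 149×1.3/(1.3+4.35) = 34.283 kPa
Final effective stress: σ'_f = σ'_0 + Δσ = 42.107 + 34.283 = 76.39 kPa.
Normally consolidated clay, so the full stress increment lies on the virgin compression line:
S_c = C_c·H/(1+e₀)·log₁₀(σ'_f/σ'_0) = 0.3×4.1/(1+1.29)×log₁₀(76.39/42.107)
    = 0.53712 × 0.25868 = 0.1389 m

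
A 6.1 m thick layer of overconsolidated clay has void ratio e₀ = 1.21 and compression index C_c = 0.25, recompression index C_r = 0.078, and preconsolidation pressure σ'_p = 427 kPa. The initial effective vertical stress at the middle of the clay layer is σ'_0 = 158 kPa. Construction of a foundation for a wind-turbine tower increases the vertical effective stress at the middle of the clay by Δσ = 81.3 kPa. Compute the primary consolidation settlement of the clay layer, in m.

Final effective stress: σ'_f = 158 + 81.3 = 239.3 kPa.
σ'_f = 239.3 ≤ σ'_p = 427 kPa, so the clay remains overconsolidated and only the recompression index applies:
S_c = C_r·H/(1+e₀)·log₁₀(σ'_f/σ'_0) = 0.078×6.1/2.21×log₁₀(239.3/158)
    = 0.2153 × 0.18029 = 0.03882 m

S_c ≈ 0.0388 m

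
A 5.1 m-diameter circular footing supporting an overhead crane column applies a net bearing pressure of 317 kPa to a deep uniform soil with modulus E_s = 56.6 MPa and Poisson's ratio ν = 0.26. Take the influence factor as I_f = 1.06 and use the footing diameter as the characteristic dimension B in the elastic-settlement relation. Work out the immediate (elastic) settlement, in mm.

Immediate (elastic) settlement: S_e = q·B·(1−ν²)/E_s · I_f.
E_s = 56.6 MPa = 56600 kPa.
S_e = 317 × 5.1 × (1 − 0.26²) / 56600 × 1.06
    = 317 × 5.1 × 0.9324 / 56600 × 1.06
    = 0.02823 m = 28.23 mm

S_e ≈ 28.2 mm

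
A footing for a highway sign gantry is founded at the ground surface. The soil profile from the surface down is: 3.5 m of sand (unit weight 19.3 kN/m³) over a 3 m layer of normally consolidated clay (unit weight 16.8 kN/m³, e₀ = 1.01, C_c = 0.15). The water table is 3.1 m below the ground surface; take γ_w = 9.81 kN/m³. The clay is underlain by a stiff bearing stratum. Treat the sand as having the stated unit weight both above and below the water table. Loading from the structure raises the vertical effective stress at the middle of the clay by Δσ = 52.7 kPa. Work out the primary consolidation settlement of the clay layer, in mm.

S_c ≈ 52.2 mm

Mid-depth of clay below the ground surface: z = 3.5 + 3/2 = 5 m.
Total vertical stress at mid-clay: σ_v = 19.3×3.5 + 16.8×1.5 = 92.75 kPa.
Pore pressure: u = 9.81×(5 − 3.1) = 18.639 kPa.
Initial effective stress: σ'_0 = σ_v − u = 92.75 − 18.639 = 74.111 kPa.
Final effective stress: σ'_f = σ'_0 + Δσ = 74.111 + 52.7 = 126.81 kPa.
Normally consolidated clay, so the full stress increment lies on the virgin compression line:
S_c = C_c·H/(1+e₀)·log₁₀(σ'_f/σ'_0) = 0.15×3/(1+1.01)×log₁₀(126.81/74.111)
    = 0.22388 × 0.23327 = 0.05222 m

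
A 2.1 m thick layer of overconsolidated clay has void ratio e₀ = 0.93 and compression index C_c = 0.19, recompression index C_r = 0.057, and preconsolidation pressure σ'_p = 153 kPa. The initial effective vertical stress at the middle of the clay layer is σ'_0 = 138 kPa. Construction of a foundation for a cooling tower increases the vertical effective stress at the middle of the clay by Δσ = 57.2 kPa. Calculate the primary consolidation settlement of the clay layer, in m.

Final effective stress: σ'_f = 138 + 57.2 = 195.2 kPa.
σ'_f = 195.2 > σ'_p = 153 kPa, so the stress path crosses the preconsolidation pressure — recompression up to σ'_p, then virgin compression beyond:
S_c = H/(1+e₀)·[C_r·log₁₀(σ'_p/σ'_0) + C_c·log₁₀(σ'_f/σ'_p)]
    = 2.1/1.93 × [0.057×log₁₀(153/138) + 0.19×log₁₀(195.2/153)]
    = 1.0881 × [0.0025543 + 0.0201] = 0.02465 m

S_c ≈ 0.0247 m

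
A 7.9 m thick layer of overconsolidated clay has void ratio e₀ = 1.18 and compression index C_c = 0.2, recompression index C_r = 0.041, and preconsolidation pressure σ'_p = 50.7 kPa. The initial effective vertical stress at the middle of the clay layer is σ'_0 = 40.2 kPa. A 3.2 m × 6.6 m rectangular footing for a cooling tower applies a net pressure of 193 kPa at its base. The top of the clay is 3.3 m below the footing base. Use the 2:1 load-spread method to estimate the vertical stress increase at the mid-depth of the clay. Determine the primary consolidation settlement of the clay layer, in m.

Mid-depth of clay below the footing base: z = 3.3 + 7.9/2 = 7.25 m.
Stress increase at mid-clay by the 2:1 spreading method:
Δσ = qBL/((B+z)(L+z)) = 193×3.2×6.6/((3.2+7.25)(6.6+7.25)) = 28.163 kPa
Final effective stress: σ'_f = 40.2 + 28.163 = 68.363 kPa.
σ'_f = 68.363 > σ'_p = 50.7 kPa, so the stress path crosses the preconsolidation pressure — recompression up to σ'_p, then virgin compression beyond:
S_c = H/(1+e₀)·[C_r·log₁₀(σ'_p/σ'_0) + C_c·log₁₀(σ'_f/σ'_p)]
    = 7.9/2.18 × [0.041×log₁₀(50.7/40.2) + 0.2×log₁₀(68.363/50.7)]
    = 3.6239 × [0.0041321 + 0.025963] = 0.1091 m

S_c ≈ 0.109 m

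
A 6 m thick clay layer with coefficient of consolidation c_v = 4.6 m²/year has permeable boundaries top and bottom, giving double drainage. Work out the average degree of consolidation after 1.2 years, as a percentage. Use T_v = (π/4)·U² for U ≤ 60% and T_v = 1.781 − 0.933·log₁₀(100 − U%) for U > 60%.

U ≈ 82.2 %

Drainage path length: H_d = H/2 = 3 m (double drainage).
T_v = c_v·t/H_d² = 4.6×1.2/3² = 0.61333.
T_v = 0.61333 corresponds to the U > 60% branch:
U = 1 − 10^((1.781 − T_v)/0.933)/100 = 0.8215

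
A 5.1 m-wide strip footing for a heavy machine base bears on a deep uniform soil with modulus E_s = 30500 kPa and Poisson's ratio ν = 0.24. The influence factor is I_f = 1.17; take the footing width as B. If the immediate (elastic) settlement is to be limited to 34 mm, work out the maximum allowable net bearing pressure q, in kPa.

q ≈ 184 kPa

S_e = q·B·(1−ν²)/E_s · I_f  ⇒  q = S_e·E_s / (B·(1−ν²)·I_f).
q = 0.034 × 30500 / (5.1 × 0.9424 × 1.17) = 184.4 kPa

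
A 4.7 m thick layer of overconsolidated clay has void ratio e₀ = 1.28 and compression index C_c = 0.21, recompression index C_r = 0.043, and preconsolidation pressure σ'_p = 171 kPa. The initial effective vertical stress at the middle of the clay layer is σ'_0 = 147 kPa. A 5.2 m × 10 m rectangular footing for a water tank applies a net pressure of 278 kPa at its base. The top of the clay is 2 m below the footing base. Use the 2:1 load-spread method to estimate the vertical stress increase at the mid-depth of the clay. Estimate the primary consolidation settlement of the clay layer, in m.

Mid-depth of clay below the footing base: z = 2 + 4.7/2 = 4.35 m.
Stress increase at mid-clay by the 2:1 spreading method:
Δσ = qBL/((B+z)(L+z)) = 278×5.2×10/((5.2+4.35)(10+4.35)) = 105.49 kPa
Final effective stress: σ'_f = 147 + 105.49 = 252.49 kPa.
σ'_f = 252.49 > σ'_p = 171 kPa, so the stress path crosses the preconsolidation pressure — recompression up to σ'_p, then virgin compression beyond:
S_c = H/(1+e₀)·[C_r·log₁₀(σ'_p/σ'_0) + C_c·log₁₀(σ'_f/σ'_p)]
    = 4.7/2.28 × [0.043×log₁₀(171/147) + 0.21×log₁₀(252.49/171)]
    = 2.0614 × [0.0028242 + 0.035542] = 0.07909 m

S_c ≈ 0.0791 m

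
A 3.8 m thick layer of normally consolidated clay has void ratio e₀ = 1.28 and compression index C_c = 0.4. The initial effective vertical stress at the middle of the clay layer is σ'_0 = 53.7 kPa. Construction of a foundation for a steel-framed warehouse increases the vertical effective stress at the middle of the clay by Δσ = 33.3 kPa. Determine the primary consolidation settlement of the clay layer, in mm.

S_c ≈ 140 mm

Final effective stress: σ'_f = σ'_0 + Δσ = 53.7 + 33.3 = 87 kPa.
Normally consolidated clay, so the full stress increment lies on the virgin compression line:
S_c = C_c·H/(1+e₀)·log₁₀(σ'_f/σ'_0) = 0.4×3.8/(1+1.28)×log₁₀(87/53.7)
    = 0.66667 × 0.20954 = 0.1397 m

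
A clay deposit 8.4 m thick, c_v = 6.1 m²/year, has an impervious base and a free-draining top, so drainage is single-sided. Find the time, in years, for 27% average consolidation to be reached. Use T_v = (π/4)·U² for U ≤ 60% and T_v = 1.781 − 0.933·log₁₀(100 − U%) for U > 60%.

t ≈ 0.662 years

Drainage path length: H_d = H = 8.4 m (single drainage).
U ≤ 60%: T_v = (π/4)·U² = (π/4)×0.27² = 0.057256.
t = T_v·H_d²/c_v = 0.057256×8.4²/6.1 = 0.6623 years.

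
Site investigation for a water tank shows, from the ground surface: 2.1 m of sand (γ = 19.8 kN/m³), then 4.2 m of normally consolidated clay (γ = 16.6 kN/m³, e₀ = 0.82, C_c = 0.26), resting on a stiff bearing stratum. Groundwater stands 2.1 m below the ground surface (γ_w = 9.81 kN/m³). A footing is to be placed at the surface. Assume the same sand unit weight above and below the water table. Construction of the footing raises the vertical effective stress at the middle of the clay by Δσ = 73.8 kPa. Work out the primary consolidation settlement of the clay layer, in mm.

S_c ≈ 219 mm

Mid-depth of clay below the ground surface: z = 2.1 + 4.2/2 = 4.2 m.
Total vertical stress at mid-clay: σ_v = 19.8×2.1 + 16.6×2.1 = 76.44 kPa.
Pore pressure: u = 9.81×(4.2 − 2.1) = 20.601 kPa.
Initial effective stress: σ'_0 = σ_v − u = 76.44 − 20.601 = 55.839 kPa.
Final effective stress: σ'_f = σ'_0 + Δσ = 55.839 + 73.8 = 129.64 kPa.
Normally consolidated clay, so the full stress increment lies on the virgin compression line:
S_c = C_c·H/(1+e₀)·log₁₀(σ'_f/σ'_0) = 0.26×4.2/(1+0.82)×log₁₀(129.64/55.839)
    = 0.6 × 0.3658 = 0.2195 m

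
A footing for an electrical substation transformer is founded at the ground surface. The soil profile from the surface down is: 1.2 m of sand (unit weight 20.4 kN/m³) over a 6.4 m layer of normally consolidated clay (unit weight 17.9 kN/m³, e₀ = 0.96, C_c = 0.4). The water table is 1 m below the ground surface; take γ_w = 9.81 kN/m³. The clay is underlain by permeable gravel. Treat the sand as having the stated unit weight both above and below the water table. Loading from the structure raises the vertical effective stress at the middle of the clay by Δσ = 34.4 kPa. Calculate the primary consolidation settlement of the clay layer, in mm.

S_c ≈ 305 mm

Mid-depth of clay below the ground surface: z = 1.2 + 6.4/2 = 4.4 m.
Total vertical stress at mid-clay: σ_v = 20.4×1.2 + 17.9×3.2 = 81.76 kPa.
Pore pressure: u = 9.81×(4.4 − 1) = 33.354 kPa.
Initial effective stress: σ'_0 = σ_v − u = 81.76 − 33.354 = 48.406 kPa.
Final effective stress: σ'_f = σ'_0 + Δσ = 48.406 + 34.4 = 82.806 kPa.
Normally consolidated clay, so the full stress increment lies on the virgin compression line:
S_c = C_c·H/(1+e₀)·log₁₀(σ'_f/σ'_0) = 0.4×6.4/(1+0.96)×log₁₀(82.806/48.406)
    = 1.3061 × 0.23316 = 0.3045 m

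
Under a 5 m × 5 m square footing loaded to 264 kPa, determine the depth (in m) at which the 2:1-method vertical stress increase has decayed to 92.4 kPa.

z ≈ 3.45 m

2:1 spreading — at depth z the loaded area has grown by z in each plan dimension:
qB²/(B+z)² = Δσ_z ⇒ z = B(√(q/Δσ_z) − 1) = 5×(√(264/92.4) − 1) = 3.452 m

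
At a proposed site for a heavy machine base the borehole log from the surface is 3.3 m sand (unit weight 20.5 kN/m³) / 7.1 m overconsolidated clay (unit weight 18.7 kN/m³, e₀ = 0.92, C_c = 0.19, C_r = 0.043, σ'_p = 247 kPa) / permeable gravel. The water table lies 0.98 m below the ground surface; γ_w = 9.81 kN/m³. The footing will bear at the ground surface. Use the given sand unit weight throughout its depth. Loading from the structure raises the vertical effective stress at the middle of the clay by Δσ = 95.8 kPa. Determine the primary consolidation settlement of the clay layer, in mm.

Mid-depth of clay below the ground surface: z = 3.3 + 7.1/2 = 6.85 m.
Total vertical stress at mid-clay: σ_v = 20.5×3.3 + 18.7×3.55 = 134.03 kPa.
Pore pressure: u = 9.81×(6.85 − 0.98) = 57.585 kPa.
Initial effective stress: σ'_0 = σ_v − u = 134.03 − 57.585 = 76.445 kPa.
Final effective stress: σ'_f = 76.445 + 95.8 = 172.25 kPa.
σ'_f = 172.25 ≤ σ'_p = 247 kPa, so the clay remains overconsolidated and only the recompression index applies:
S_c = C_r·H/(1+e₀)·log₁₀(σ'_f/σ'_0) = 0.043×7.1/1.92×log₁₀(172.25/76.445)
    = 0.15901 × 0.35281 = 0.0561 m

S_c ≈ 56.1 mm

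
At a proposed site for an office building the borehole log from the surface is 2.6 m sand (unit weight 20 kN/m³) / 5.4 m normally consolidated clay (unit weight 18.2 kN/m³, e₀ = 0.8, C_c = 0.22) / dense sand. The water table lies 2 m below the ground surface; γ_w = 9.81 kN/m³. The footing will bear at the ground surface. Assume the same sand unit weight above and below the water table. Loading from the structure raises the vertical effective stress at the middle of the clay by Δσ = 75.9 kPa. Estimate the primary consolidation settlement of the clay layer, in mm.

Mid-depth of clay below the ground surface: z = 2.6 + 5.4/2 = 5.3 m.
Total vertical stress at mid-clay: σ_v = 20×2.6 + 18.2×2.7 = 101.14 kPa.
Pore pressure: u = 9.81×(5.3 − 2) = 32.373 kPa.
Initial effective stress: σ'_0 = σ_v − u = 101.14 − 32.373 = 68.767 kPa.
Final effective stress: σ'_f = σ'_0 + Δσ = 68.767 + 75.9 = 144.67 kPa.
Normally consolidated clay, so the full stress increment lies on the virgin compression line:
S_c = C_c·H/(1+e₀)·log₁₀(σ'_f/σ'_0) = 0.22×5.4/(1+0.8)×log₁₀(144.67/68.767)
    = 0.66 × 0.323 = 0.2132 m

S_c ≈ 213 mm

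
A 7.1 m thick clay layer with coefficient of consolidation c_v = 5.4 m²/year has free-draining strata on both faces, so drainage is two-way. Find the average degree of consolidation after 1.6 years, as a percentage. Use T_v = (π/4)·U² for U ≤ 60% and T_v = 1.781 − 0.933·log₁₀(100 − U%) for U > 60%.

Drainage path length: H_d = H/2 = 3.55 m (double drainage).
T_v = c_v·t/H_d² = 5.4×1.6/3.55² = 0.68558.
T_v = 0.68558 corresponds to the U > 60% branch:
U = 1 − 10^((1.781 − T_v)/0.933)/100 = 0.8507

U ≈ 85.1 %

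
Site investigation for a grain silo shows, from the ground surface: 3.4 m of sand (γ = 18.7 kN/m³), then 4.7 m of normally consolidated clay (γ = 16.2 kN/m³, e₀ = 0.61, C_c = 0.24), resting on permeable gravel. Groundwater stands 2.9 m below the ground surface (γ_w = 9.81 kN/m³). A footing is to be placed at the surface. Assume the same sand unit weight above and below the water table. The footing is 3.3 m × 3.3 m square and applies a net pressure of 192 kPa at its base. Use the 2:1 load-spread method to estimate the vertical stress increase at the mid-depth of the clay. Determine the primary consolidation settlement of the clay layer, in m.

Mid-depth of clay below the ground surface: z = 3.4 + 4.7/2 = 5.75 m.
Total vertical stress at mid-clay: σ_v = 18.7×3.4 + 16.2×2.35 = 101.65 kPa.
Pore pressure: u = 9.81×(5.75 − 2.9) = 27.959 kPa.
Initial effective stress: σ'_0 = σ_v − u = 101.65 − 27.959 = 73.691 kPa.
Stress increase at mid-clay by the 2:1 spreading method:
Δσ = qBL/((B+z)(L+z)) = 192×3.3×3.3/((3.3+5.75)(3.3+5.75)) = 25.529 kPa
Final effective stress: σ'_f = σ'_0 + Δσ = 73.691 + 25.529 = 99.22 kPa.
Normally consolidated clay, so the full stress increment lies on the virgin compression line:
S_c = C_c·H/(1+e₀)·log₁₀(σ'_f/σ'_0) = 0.24×4.7/(1+0.61)×log₁₀(99.22/73.691)
    = 0.70062 × 0.12918 = 0.09051 m

S_c ≈ 0.0905 m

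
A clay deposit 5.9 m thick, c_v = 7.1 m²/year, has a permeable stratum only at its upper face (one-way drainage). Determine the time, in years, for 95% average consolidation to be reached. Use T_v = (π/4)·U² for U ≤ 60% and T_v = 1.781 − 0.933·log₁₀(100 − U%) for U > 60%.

Drainage path length: H_d = H = 5.9 m (single drainage).
U > 60%: T_v = 1.781 − 0.933·log₁₀(100 − 95) = 1.1289.
t = T_v·H_d²/c_v = 1.1289×5.9²/7.1 = 5.535 years.

t ≈ 5.53 years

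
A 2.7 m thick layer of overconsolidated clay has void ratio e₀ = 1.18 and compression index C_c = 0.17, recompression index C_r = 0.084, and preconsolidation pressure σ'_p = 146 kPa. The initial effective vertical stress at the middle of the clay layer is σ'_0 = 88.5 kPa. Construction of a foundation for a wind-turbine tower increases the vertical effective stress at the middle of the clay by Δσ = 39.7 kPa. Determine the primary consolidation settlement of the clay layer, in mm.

Final effective stress: σ'_f = 88.5 + 39.7 = 128.2 kPa.
σ'_f = 128.2 ≤ σ'_p = 146 kPa, so the clay remains overconsolidated and only the recompression index applies:
S_c = C_r·H/(1+e₀)·log₁₀(σ'_f/σ'_0) = 0.084×2.7/2.18×log₁₀(128.2/88.5)
    = 0.10403 × 0.16094 = 0.01674 m

S_c ≈ 16.7 mm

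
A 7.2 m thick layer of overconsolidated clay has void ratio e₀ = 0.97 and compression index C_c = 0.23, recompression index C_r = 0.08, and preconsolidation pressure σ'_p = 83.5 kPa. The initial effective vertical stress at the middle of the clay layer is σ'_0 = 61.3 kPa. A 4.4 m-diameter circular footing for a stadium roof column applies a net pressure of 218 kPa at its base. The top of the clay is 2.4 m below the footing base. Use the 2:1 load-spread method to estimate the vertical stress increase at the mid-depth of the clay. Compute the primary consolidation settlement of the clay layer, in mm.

S_c ≈ 106 mm

Mid-depth of clay below the footing base: z = 2.4 + 7.2/2 = 6 m.
Stress increase at mid-clay by the 2:1 spreading method:
Δσ ≈ qD²/(D+z)² = 218×4.4²/(4.4+6)² = 39.021 kPa
Final effective stress: σ'_f = 61.3 + 39.021 = 100.32 kPa.
σ'_f = 100.32 > σ'_p = 83.5 kPa, so the stress path crosses the preconsolidation pressure — recompression up to σ'_p, then virgin compression beyond:
S_c = H/(1+e₀)·[C_r·log₁₀(σ'_p/σ'_0) + C_c·log₁₀(σ'_f/σ'_p)]
    = 7.2/1.97 × [0.08×log₁₀(83.5/61.3) + 0.23×log₁₀(100.32/83.5)]
    = 3.6548 × [0.010738 + 0.018331] = 0.1062 m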